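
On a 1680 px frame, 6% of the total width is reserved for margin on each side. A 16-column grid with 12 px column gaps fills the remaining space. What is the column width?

81.15 px

1680 × (1 − 2·6%) = 1680 × 88% = 1478.4 px for the columns.
1478.4 − 15·12 = 1298.4; ÷16 gives c = 81.15 px.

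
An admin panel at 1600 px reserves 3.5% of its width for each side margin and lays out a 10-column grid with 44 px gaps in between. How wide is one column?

109.2 px

Each margin = 3.5% of 1600 = 56 px; content = 1600 − 2·56 = 1488 px.
Subtracting 9 gaps of 44 leaves 1092 for 10 columns, so c = 109.2 px.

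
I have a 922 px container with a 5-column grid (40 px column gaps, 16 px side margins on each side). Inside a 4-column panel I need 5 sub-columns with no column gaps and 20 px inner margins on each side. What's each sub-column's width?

Subtract both margins: 922 − 2·16 = 890 px.
5c + 4·40 = 890 → 5c = 730 → c = 146 px.
4 columns plus 3 column gaps: 584 + 120 = 704 px.
Inner content = 704 − 2·20 = 664 px.
664 / 5 = 132.8 px per column.

132.8 px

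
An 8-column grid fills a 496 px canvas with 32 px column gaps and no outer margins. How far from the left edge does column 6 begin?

8c + 7·32 = 496 → 8c = 272 → c = 34 px.
Each column+gutter stride is 66 px; with no margin, 5 of them is 330 px.

330 px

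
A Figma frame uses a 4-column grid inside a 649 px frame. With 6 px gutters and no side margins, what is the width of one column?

Subtracting 3 gutters of 6 leaves 631 for 4 columns, so c = 157.75 px.

157.75 px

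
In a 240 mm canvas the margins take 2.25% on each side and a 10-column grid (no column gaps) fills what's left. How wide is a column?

22.92 mm

240 × (1 − 2·2.25%) = 240 × 95.5% = 229.2 mm for the columns.
With no column gaps, each column is 229.2/10 = 22.92 mm.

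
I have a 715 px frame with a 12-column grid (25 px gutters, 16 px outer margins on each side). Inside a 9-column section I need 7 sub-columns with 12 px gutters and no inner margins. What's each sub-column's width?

Outer content = 715 − 2·16 = 683 px.
683 − 11·25 = 408; ÷12 gives c = 34 px.
Span of 9: 9·34 + 8·25 = 306 + 200 = 506 px.
Subtracting 6 gutters of 12 leaves 434 for 7 columns, so d = 62 px.

62 px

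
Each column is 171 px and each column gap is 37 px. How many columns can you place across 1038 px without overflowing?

5 columns

5 columns: 5·171 + 4·37 = 1003 px ≤ 1038.
6 columns: 1211 px > 1038. So 5.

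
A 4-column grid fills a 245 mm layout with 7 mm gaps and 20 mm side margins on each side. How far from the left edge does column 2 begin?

Inside the margins: 245 − 40 = 205 mm.
4c + 3·7 = 205 → 4c = 184 → c = 46 mm.
Column 2 starts at margin + 1·(column + gutter) = 20 + 1·53 = 73 mm.

73 mm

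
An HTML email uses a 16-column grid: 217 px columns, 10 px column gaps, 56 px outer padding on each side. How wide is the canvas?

3734 px

Adding margins, columns and gutters: 112 + 3472 + 150 = 3734 px.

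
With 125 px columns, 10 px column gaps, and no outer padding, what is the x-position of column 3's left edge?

Each column+gutter stride is 135 px; with no margin, 2 of them is 270 px.

270 px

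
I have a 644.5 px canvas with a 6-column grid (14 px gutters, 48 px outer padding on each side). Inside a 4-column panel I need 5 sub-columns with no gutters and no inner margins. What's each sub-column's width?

72.2 px

Take off 96 px of margins, leaving 548.5 px.
6c + 5·14 = 548.5 → 6c = 478.5 → c = 79.75 px.
4 columns plus 3 gutters: 319 + 42 = 361 px.
361 / 5 = 72.2 px per column.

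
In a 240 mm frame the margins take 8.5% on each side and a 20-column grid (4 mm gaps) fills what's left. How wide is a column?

240 × (1 − 2·8.5%) = 240 × 83% = 199.2 mm for the columns.
Subtracting 19 gaps of 4 leaves 123.2 for 20 columns, so c = 6.16 mm.

6.16 mm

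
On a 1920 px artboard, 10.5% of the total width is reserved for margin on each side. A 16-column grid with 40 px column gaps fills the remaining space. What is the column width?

57.3 px

Margins: 10.5% × 1920 = 201.6 px each, so content = 1920 − 403.2 = 1516.8 px.
Subtracting 15 column gaps of 40 leaves 916.8 for 16 columns, so c = 57.3 px.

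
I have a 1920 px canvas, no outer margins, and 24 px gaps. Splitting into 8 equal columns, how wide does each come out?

1920 − 7·24 = 1752; ÷8 gives c = 219 px.

219 px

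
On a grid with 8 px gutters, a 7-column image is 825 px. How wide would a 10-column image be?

1182 px

7 columns + 6 gutters: 7c + 6·8 = 825.
7c = 825 − 48 = 777, so c = 111 px.
10 columns plus 9 gutters: 1110 + 72 = 1182 px.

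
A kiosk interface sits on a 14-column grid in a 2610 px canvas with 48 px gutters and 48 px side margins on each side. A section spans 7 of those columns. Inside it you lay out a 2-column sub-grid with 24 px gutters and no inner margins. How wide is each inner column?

604.5 px

Outer content = 2610 − 2·48 = 2514 px.
Subtracting 13 gutters of 48 leaves 1890 for 14 columns, so c = 135 px.
7 columns plus 6 gutters: 945 + 288 = 1233 px.
2d + 1·24 = 1233 → 2d = 1209 → d = 604.5 px.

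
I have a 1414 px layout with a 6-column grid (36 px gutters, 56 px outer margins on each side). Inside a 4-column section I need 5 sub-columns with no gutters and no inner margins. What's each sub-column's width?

Inside the margins: 1414 − 112 = 1302 px.
Subtracting 5 gutters of 36 leaves 1122 for 6 columns, so c = 187 px.
4-column span = 4·187 + 3·36 = 856 px.
856 / 5 = 171.2 px per column.

171.2 px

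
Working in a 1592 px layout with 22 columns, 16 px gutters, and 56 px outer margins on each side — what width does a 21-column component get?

1412 px

Inside the margins: 1592 − 112 = 1480 px.
1480 − 21·16 = 1144; ÷22 gives c = 52 px.
21-column span = 21·52 + 20·16 = 1412 px.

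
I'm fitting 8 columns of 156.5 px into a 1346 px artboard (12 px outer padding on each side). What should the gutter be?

Subtract both margins: 1346 − 2·12 = 1322 px.
Columns use 1252 px, leaving 70 px across 7 gutters = 10 px each.

10 px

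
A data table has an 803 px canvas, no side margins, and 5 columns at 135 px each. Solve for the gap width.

Columns use 675 px, leaving 128 px across 4 gaps = 32 px each.

32 px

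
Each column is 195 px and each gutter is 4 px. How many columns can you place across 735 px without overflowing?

3 columns

Each extra column adds 195 + 4 = 199 px.
(735 + 4) / 199 = 3.71, so 3 columns fit.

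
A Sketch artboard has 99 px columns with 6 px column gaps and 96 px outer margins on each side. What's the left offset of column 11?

Column 11 starts at margin + 10·(column + gutter) = 96 + 10·105 = 1146 px.

1146 px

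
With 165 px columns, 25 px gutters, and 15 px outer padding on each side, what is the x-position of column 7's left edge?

1155 px

Before column 7: the margin + 6 columns + 6 gutters.
Offset = 15 + 6·(165 + 25) = 15 + 1140 = 1155 px.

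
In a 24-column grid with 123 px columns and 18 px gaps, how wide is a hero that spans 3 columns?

3 columns plus 2 gaps: 369 + 36 = 405 px.

405 px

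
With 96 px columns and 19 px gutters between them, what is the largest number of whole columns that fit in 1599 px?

k columns need k·96 + (k−1)·19 = k·115 − 19.
k·115 − 19 ≤ 1599 → k ≤ 1618 / 115 ≈ 14.07, so k = 14.

14 columns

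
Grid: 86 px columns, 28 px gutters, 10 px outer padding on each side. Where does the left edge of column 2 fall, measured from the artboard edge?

124 px

Each column+gutter stride is 114 px; 1 of them past the 10 px margin is 10 + 114 = 124 px.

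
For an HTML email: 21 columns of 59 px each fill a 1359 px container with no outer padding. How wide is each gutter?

6 px

21·59 + 20g = 1359 → 20g = 120 → g = 6 px.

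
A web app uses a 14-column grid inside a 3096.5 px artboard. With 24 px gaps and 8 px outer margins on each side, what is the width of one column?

Content width = 3096.5 − 2·8 = 3080.5 px.
14c + 13·24 = 3080.5 → 14c = 2768.5 → c = 197.75 px.

197.75 px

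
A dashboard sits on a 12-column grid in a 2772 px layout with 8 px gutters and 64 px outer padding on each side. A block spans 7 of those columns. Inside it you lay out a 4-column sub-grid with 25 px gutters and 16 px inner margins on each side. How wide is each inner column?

358 px

Outer content = 2772 − 2·64 = 2644 px.
2644 − 11·8 = 2556; ÷12 gives c = 213 px.
7 columns plus 6 gutters: 1491 + 48 = 1539 px.
Inner content = 1539 − 2·16 = 1507 px.
4d + 3·25 = 1507 → 4d = 1432 → d = 358 px.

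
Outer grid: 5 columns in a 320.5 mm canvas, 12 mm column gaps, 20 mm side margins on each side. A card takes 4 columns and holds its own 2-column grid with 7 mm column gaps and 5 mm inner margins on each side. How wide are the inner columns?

102.5 mm

Subtract both margins: 320.5 − 2·20 = 280.5 mm.
5c + 4·12 = 280.5 → 5c = 232.5 → c = 46.5 mm.
Span of 4: 4·46.5 + 3·12 = 186 + 36 = 222 mm.
Inner content = 222 − 2·5 = 212 mm.
2 columns + 1 column gap: 2d + 1·7 = 212.
2d = 212 − 7 = 205, so d = 102.5 mm.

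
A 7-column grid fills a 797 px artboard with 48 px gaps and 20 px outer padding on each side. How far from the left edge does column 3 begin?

Subtract both margins: 797 − 2·20 = 757 px.
757 − 6·48 = 469; ÷7 gives c = 67 px.
Before column 3: the margin + 2 columns + 2 gaps.
Offset = 20 + 2·(67 + 48) = 20 + 230 = 250 px.

250 px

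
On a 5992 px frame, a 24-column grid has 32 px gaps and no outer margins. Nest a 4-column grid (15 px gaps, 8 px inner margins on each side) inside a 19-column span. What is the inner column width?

Subtracting 23 gaps of 32 leaves 5256 for 24 columns, so c = 219 px.
19 columns plus 18 gaps: 4161 + 576 = 4737 px.
Inner content = 4737 − 2·8 = 4721 px.
Subtracting 3 gaps of 15 leaves 4676 for 4 columns, so d = 1169 px.

1169 px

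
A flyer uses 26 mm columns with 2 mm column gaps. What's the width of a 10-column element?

278 mm

10-column span = 10·26 + 9·2 = 278 mm.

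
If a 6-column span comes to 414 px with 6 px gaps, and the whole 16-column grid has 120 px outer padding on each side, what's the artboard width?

414 − 5·6 = 384; ÷6 gives c = 64 px.
Adding margins, columns and gutters: 240 + 1024 + 90 = 1354 px.

1354 px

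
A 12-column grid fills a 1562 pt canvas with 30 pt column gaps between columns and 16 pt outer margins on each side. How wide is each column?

100 pt

Content width = 1562 − 2·16 = 1530 pt.
12 columns + 11 column gaps: 12c + 11·30 = 1530.
12c = 1530 − 330 = 1200, so c = 100 pt.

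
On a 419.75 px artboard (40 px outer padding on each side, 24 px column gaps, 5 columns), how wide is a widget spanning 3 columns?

Content width = 419.75 − 2·40 = 339.75 px.
5 columns + 4 column gaps: 5c + 4·24 = 339.75.
5c = 339.75 − 96 = 243.75, so c = 48.75 px.
Span of 3: 3·48.75 + 2·24 = 146.25 + 48 = 194.25 px.

194.25 px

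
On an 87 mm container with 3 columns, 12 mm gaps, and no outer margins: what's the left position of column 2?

87 − 2·12 = 63; ÷3 gives c = 21 mm.
No margin, so column 2 starts at 1·(column + gutter) = 1·33 = 33 mm.

33 mm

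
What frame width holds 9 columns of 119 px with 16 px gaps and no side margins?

Total width: 9·119 + 8·16 = 1199 px.

1199 px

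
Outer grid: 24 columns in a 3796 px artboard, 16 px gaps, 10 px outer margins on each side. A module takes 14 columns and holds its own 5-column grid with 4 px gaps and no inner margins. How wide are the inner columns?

436 px

Take off 20 px of margins, leaving 3776 px.
24c + 23·16 = 3776 → 24c = 3408 → c = 142 px.
14 columns plus 13 gaps: 1988 + 208 = 2196 px.
5d + 4·4 = 2196 → 5d = 2180 → d = 436 px.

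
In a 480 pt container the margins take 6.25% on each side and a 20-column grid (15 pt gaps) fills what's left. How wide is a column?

6.75 pt

Each margin = 6.25% of 480 = 30 pt; content = 480 − 2·30 = 420 pt.
20 columns + 19 gaps: 20c + 19·15 = 420.
20c = 420 − 285 = 135, so c = 6.75 pt.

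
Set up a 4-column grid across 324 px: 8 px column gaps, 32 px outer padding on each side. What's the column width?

Content width = 324 − 2·32 = 260 px.
4c + 3·8 = 260 → 4c = 236 → c = 59 px.

59 px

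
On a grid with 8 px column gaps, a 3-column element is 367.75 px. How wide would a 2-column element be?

242.5 px

Subtracting 2 column gaps of 8 leaves 351.75 for 3 columns, so c = 117.25 px.
2 columns plus 1 column gap: 234.5 + 8 = 242.5 px.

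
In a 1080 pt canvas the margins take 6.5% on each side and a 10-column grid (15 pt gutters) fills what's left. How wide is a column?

1080 × (1 − 2·6.5%) = 1080 × 87% = 939.6 pt for the columns.
10c + 9·15 = 939.6 → 10c = 804.6 → c = 80.46 pt.

80.46 pt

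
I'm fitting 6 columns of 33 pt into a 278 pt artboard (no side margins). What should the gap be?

6·33 + 5g = 278 → 5g = 80 → g = 16 pt.

16 pt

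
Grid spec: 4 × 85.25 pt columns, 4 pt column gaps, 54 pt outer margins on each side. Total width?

Total width: 2·54 + 4·85.25 + 3·4 = 461 pt.

461 pt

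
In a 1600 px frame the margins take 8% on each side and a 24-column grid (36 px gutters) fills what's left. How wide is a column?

Margins: 8% × 1600 = 128 px each, so content = 1600 − 256 = 1344 px.
1344 − 23·36 = 516; ÷24 gives c = 21.5 px.

21.5 px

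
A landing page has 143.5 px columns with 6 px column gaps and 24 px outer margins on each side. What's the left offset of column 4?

472.5 px

Before column 4: the margin + 3 columns + 3 column gaps.
Offset = 24 + 3·(143.5 + 6) = 24 + 448.5 = 472.5 px.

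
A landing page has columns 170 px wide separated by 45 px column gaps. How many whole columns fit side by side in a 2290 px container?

10 columns

k columns need k·170 + (k−1)·45 = k·215 − 45.
k·215 − 45 ≤ 2290 → k ≤ 2335 / 215 ≈ 10.86, so k = 10.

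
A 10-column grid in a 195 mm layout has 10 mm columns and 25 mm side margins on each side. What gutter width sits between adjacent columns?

Content width = 195 − 2·25 = 145 mm.
Columns use 100 mm, leaving 45 mm across 9 gutters = 5 mm each.

5 mm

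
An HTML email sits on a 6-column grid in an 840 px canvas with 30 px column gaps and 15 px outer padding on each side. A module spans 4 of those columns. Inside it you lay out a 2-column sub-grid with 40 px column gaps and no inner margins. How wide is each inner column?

245 px

Take off 30 px of margins, leaving 810 px.
810 − 5·30 = 660; ÷6 gives c = 110 px.
Span of 4: 4·110 + 3·30 = 440 + 90 = 530 px.
530 − 1·40 = 490; ÷2 gives d = 245 px.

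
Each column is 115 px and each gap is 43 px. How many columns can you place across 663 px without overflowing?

4 columns

k columns need k·115 + (k−1)·43 = k·158 − 43.
k·158 − 43 ≤ 663 → k ≤ 706 / 158 ≈ 4.47, so k = 4.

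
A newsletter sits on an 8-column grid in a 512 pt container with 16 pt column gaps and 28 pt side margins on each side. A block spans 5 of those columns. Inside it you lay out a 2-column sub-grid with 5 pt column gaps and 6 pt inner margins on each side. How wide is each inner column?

131 pt

Outer content = 512 − 2·28 = 456 pt.
8c + 7·16 = 456 → 8c = 344 → c = 43 pt.
5-column span = 5·43 + 4·16 = 279 pt.
Inner content = 279 − 2·6 = 267 pt.
2d + 1·5 = 267 → 2d = 262 → d = 131 pt.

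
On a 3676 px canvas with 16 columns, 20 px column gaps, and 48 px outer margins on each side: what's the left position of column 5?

Content = 3676 − 2·48 = 3580 px.
16 columns + 15 column gaps: 16c + 15·20 = 3580.
16c = 3580 − 300 = 3280, so c = 205 px.
Before column 5: the margin + 4 columns + 4 column gaps.
Offset = 48 + 4·(205 + 20) = 48 + 900 = 948 px.

948 px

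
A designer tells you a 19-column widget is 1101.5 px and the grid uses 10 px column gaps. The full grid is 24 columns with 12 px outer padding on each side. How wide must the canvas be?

Subtracting 18 column gaps of 10 leaves 921.5 for 19 columns, so c = 48.5 px.
Adding margins, columns and gutters: 24 + 1164 + 230 = 1418 px.

1418 px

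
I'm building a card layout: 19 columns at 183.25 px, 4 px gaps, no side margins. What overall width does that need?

Total width: 19·183.25 + 18·4 = 3553.75 px.

3553.75 px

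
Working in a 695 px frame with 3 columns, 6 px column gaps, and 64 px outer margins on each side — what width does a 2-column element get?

Inside the margins: 695 − 128 = 567 px.
Subtracting 2 column gaps of 6 leaves 555 for 3 columns, so c = 185 px.
Span of 2: 2·185 + 1·6 = 370 + 6 = 376 px.

376 px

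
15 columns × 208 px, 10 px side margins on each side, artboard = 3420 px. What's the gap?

Inside the margins: 3420 − 20 = 3400 px.
Columns use 3120 px, leaving 280 px across 14 gaps = 20 px each.

20 px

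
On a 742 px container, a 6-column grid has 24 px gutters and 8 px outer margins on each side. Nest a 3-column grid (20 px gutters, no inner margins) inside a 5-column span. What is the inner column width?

187 px

Take off 16 px of margins, leaving 726 px.
726 − 5·24 = 606; ÷6 gives c = 101 px.
5-column span = 5·101 + 4·24 = 601 px.
Subtracting 2 gutters of 20 leaves 561 for 3 columns, so d = 187 px.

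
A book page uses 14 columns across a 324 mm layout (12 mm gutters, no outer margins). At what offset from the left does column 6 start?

120 mm

14 columns + 13 gutters: 14c + 13·12 = 324.
14c = 324 − 156 = 168, so c = 12 mm.
Before column 6: 5 columns + 5 gutters.
Offset = 5·(12 + 12) = 5·24 = 120 mm.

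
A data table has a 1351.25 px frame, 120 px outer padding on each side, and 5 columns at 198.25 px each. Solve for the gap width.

Content width = 1351.25 − 2·120 = 1111.25 px.
5 columns take 5·198.25 = 991.25 px; remaining 120 splits into 4 gaps.
g = 120 / 4 = 30 px.

30 px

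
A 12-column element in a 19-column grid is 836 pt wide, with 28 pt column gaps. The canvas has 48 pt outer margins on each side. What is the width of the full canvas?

1436 pt

12 columns + 11 column gaps: 12c + 11·28 = 836.
12c = 836 − 308 = 528, so c = 44 pt.
Canvas = 2·48 + 19·44 + 18·28 = 96 + 836 + 504 = 1436 pt.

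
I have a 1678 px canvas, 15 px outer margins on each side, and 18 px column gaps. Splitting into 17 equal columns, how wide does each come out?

80 px

Take off 30 px of margins, leaving 1648 px.
Subtracting 16 column gaps of 18 leaves 1360 for 17 columns, so c = 80 px.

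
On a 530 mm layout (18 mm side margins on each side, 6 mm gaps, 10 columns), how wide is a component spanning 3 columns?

144 mm

Content width = 530 − 2·18 = 494 mm.
10 columns + 9 gaps: 10c + 9·6 = 494.
10c = 494 − 54 = 440, so c = 44 mm.
3 columns plus 2 gaps: 132 + 12 = 144 mm.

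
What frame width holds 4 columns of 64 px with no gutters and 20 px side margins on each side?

296 px

Frame = 2·20 + 4·64 = 40 + 256 = 296 px.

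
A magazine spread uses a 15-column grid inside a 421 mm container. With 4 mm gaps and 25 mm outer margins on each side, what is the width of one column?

21 mm

Content width = 421 − 2·25 = 371 mm.
15c + 14·4 = 371 → 15c = 315 → c = 21 mm.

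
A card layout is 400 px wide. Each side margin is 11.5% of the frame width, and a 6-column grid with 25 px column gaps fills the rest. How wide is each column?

30.5 px

Each margin = 11.5% of 400 = 46 px; content = 400 − 2·46 = 308 px.
6c + 5·25 = 308 → 6c = 183 → c = 30.5 px.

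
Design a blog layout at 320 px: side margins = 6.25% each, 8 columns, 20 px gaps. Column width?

Margins: 6.25% × 320 = 20 px each, so content = 320 − 40 = 280 px.
Subtracting 7 gaps of 20 leaves 140 for 8 columns, so c = 17.5 px.

17.5 px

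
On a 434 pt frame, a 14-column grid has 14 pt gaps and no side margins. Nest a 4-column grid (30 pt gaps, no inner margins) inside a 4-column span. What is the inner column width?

14 columns + 13 gaps: 14c + 13·14 = 434.
14c = 434 − 182 = 252, so c = 18 pt.
Span of 4: 4·18 + 3·14 = 72 + 42 = 114 pt.
4d + 3·30 = 114 → 4d = 24 → d = 6 pt.

6 pt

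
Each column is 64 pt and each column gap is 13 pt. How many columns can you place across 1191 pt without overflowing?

15 columns

15 columns: 15·64 + 14·13 = 1142 pt ≤ 1191.
16 columns: 1219 pt > 1191. So 15.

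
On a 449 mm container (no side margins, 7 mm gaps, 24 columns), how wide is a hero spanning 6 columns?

107 mm

449 − 23·7 = 288; ÷24 gives c = 12 mm.
Span of 6: 6·12 + 5·7 = 72 + 35 = 107 mm.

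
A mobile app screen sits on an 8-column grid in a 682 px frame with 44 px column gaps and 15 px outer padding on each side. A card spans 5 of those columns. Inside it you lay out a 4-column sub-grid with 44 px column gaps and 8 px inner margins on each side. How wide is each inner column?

60.75 px

Outer content = 682 − 2·15 = 652 px.
Subtracting 7 column gaps of 44 leaves 344 for 8 columns, so c = 43 px.
5-column span = 5·43 + 4·44 = 391 px.
Inner content = 391 − 2·8 = 375 px.
375 − 3·44 = 243; ÷4 gives d = 60.75 px.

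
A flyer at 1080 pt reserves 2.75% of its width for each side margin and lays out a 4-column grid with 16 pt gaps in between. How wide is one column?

Each margin = 2.75% of 1080 = 29.7 pt; content = 1080 − 2·29.7 = 1020.6 pt.
Subtracting 3 gaps of 16 leaves 972.6 for 4 columns, so c = 243.15 pt.

243.15 pt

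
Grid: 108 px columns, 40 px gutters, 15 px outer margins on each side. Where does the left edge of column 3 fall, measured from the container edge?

Before column 3: the margin + 2 columns + 2 gutters.
Offset = 15 + 2·(108 + 40) = 15 + 296 = 311 px.

311 px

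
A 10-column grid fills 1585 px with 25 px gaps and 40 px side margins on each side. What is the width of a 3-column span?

434 px

Take off 80 px of margins, leaving 1505 px.
10c + 9·25 = 1505 → 10c = 1280 → c = 128 px.
Span of 3: 3·128 + 2·25 = 384 + 50 = 434 px.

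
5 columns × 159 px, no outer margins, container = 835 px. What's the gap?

10 px

5·159 + 4g = 835 → 4g = 40 → g = 10 px.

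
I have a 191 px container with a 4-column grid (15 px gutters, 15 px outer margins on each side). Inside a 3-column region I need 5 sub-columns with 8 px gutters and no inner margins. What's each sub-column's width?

17 px

Subtract both margins: 191 − 2·15 = 161 px.
4c + 3·15 = 161 → 4c = 116 → c = 29 px.
3 columns plus 2 gutters: 87 + 30 = 117 px.
Subtracting 4 gutters of 8 leaves 85 for 5 columns, so d = 17 px.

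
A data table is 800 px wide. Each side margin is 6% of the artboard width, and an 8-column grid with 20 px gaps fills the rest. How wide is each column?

Margins: 6% × 800 = 48 px each, so content = 800 − 96 = 704 px.
8c + 7·20 = 704 → 8c = 564 → c = 70.5 px.

70.5 px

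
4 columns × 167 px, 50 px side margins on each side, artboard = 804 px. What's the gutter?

12 px

Subtract both margins: 804 − 2·50 = 704 px.
Columns use 668 px, leaving 36 px across 3 gutters = 12 px each.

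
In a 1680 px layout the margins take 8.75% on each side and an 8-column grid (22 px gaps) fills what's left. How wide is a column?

Margins: 8.75% × 1680 = 147 px each, so content = 1680 − 294 = 1386 px.
8 columns + 7 gaps: 8c + 7·22 = 1386.
8c = 1386 − 154 = 1232, so c = 154 px.

154 px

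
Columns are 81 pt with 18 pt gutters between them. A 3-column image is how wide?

279 pt

Span of 3: 3·81 + 2·18 = 243 + 36 = 279 pt.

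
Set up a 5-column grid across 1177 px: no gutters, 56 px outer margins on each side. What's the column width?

213 px

Inside the margins: 1177 − 112 = 1065 px.
1065 / 5 = 213 px per column.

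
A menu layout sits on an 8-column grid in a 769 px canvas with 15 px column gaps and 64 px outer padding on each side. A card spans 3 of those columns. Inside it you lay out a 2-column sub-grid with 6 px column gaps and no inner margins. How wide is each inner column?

Inside the margins: 769 − 128 = 641 px.
8c + 7·15 = 641 → 8c = 536 → c = 67 px.
3-column span = 3·67 + 2·15 = 231 px.
231 − 1·6 = 225; ÷2 gives d = 112.5 px.

112.5 px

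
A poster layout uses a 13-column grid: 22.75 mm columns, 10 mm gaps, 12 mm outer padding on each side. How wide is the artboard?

439.75 mm

Total width: 2·12 + 13·22.75 + 12·10 = 439.75 mm.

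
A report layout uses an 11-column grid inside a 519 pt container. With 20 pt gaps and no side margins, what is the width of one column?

11 columns + 10 gaps: 11c + 10·20 = 519.
11c = 519 − 200 = 319, so c = 29 pt.

29 pt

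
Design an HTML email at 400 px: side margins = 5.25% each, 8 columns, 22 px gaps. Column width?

25.5 px

Each margin = 5.25% of 400 = 21 px; content = 400 − 2·21 = 358 px.
358 − 7·22 = 204; ÷8 gives c = 25.5 px.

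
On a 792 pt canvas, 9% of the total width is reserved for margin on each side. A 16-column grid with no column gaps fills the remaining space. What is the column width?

40.59 pt

Margins: 9% × 792 = 71.28 pt each, so content = 792 − 142.56 = 649.44 pt.
16c = 649.44 → c = 40.59 pt.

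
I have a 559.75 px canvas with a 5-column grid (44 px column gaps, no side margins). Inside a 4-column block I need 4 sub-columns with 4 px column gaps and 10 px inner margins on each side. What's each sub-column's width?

101.75 px

5c + 4·44 = 559.75 → 5c = 383.75 → c = 76.75 px.
4-column span = 4·76.75 + 3·44 = 439 px.
Inner content = 439 − 2·10 = 419 px.
4d + 3·4 = 419 → 4d = 407 → d = 101.75 px.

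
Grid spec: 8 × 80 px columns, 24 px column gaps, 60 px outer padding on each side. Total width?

928 px

Artboard = 2·60 + 8·80 + 7·24 = 120 + 640 + 168 = 928 px.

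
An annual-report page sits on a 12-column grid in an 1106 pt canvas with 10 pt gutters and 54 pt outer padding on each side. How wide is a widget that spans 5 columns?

Inside the margins: 1106 − 108 = 998 pt.
998 − 11·10 = 888; ÷12 gives c = 74 pt.
5-column span = 5·74 + 4·10 = 410 pt.

410 pt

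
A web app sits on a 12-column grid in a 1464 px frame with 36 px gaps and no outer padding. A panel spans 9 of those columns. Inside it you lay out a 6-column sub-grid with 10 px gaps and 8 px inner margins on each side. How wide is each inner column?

12c + 11·36 = 1464 → 12c = 1068 → c = 89 px.
9 columns plus 8 gaps: 801 + 288 = 1089 px.
Inner content = 1089 − 2·8 = 1073 px.
1073 − 5·10 = 1023; ÷6 gives d = 170.5 px.

170.5 px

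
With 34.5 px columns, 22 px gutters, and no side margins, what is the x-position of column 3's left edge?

Each column+gutter stride is 56.5 px; with no margin, 2 of them is 113 px.

113 px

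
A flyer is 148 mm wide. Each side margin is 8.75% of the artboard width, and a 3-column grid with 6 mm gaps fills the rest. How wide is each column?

36.7 mm

Each margin = 8.75% of 148 = 12.95 mm; content = 148 − 2·12.95 = 122.1 mm.
3 columns + 2 gaps: 3c + 2·6 = 122.1.
3c = 122.1 − 12 = 110.1, so c = 36.7 mm.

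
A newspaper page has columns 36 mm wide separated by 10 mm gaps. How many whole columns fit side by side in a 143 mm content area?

k columns need k·36 + (k−1)·10 = k·46 − 10.
k·46 − 10 ≤ 143 → k ≤ 153 / 46 ≈ 3.33, so k = 3.

3 columns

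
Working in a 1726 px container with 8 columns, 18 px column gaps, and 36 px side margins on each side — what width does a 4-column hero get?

Content width = 1726 − 2·36 = 1654 px.
Subtracting 7 column gaps of 18 leaves 1528 for 8 columns, so c = 191 px.
4 columns plus 3 column gaps: 764 + 54 = 818 px.

818 px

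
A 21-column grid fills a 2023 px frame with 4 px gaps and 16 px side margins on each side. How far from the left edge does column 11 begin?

Take off 32 px of margins, leaving 1991 px.
1991 − 20·4 = 1911; ÷21 gives c = 91 px.
Column 11 starts at margin + 10·(column + gutter) = 16 + 10·95 = 966 px.

966 px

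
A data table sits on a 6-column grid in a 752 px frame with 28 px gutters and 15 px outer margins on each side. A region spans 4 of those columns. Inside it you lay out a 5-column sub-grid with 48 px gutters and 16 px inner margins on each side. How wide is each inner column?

Subtract both margins: 752 − 2·15 = 722 px.
6c + 5·28 = 722 → 6c = 582 → c = 97 px.
4 columns plus 3 gutters: 388 + 84 = 472 px.
Inner content = 472 − 2·16 = 440 px.
5d + 4·48 = 440 → 5d = 248 → d = 49.6 px.

49.6 px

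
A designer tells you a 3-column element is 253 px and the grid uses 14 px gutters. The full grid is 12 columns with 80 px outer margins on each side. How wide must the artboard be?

253 − 2·14 = 225; ÷3 gives c = 75 px.
Adding margins, columns and gutters: 160 + 900 + 154 = 1214 px.

1214 px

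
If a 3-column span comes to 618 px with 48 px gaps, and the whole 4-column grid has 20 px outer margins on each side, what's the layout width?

880 px

3 columns + 2 gaps: 3c + 2·48 = 618.
3c = 618 − 96 = 522, so c = 174 px.
Total width: 2·20 + 4·174 + 3·48 = 880 px.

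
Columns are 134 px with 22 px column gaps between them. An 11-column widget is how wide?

11 columns plus 10 column gaps: 1474 + 220 = 1694 px.

1694 px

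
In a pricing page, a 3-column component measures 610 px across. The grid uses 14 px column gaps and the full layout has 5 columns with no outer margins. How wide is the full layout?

1026 px

610 − 2·14 = 582; ÷3 gives c = 194 px.
Total width: 5·194 + 4·14 = 1026 px.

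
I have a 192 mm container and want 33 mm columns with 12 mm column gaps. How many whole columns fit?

4 columns

4 columns: 4·33 + 3·12 = 168 mm ≤ 192.
5 columns: 213 mm > 192. So 4.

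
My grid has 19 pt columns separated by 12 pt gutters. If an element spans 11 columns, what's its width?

11 columns plus 10 gutters: 209 + 120 = 329 pt.

329 pt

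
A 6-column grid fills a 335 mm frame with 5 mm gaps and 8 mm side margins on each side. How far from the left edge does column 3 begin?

116 mm

Take off 16 mm of margins, leaving 319 mm.
Subtracting 5 gaps of 5 leaves 294 for 6 columns, so c = 49 mm.
Column 3 starts at margin + 2·(column + gutter) = 8 + 2·54 = 116 mm.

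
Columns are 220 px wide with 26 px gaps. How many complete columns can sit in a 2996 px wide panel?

12 columns

Each extra column adds 220 + 26 = 246 px.
(2996 + 26) / 246 = 12.28, so 12 columns fit.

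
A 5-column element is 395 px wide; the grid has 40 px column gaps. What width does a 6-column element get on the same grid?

482 px

5 columns + 4 column gaps: 5c + 4·40 = 395.
5c = 395 − 160 = 235, so c = 47 px.
Span of 6: 6·47 + 5·40 = 282 + 200 = 482 px.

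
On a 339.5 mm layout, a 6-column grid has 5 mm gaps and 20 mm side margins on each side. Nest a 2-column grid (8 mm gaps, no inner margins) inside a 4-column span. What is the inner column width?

Outer content = 339.5 − 2·20 = 299.5 mm.
299.5 − 5·5 = 274.5; ÷6 gives c = 45.75 mm.
4-column span = 4·45.75 + 3·5 = 198 mm.
2d + 1·8 = 198 → 2d = 190 → d = 95 mm.

95 mm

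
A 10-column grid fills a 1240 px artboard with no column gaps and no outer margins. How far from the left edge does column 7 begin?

10c = 1240 → c = 124 px.
No margin, so column 7 starts at 6·(column + gutter) = 6·124 = 744 px.

744 px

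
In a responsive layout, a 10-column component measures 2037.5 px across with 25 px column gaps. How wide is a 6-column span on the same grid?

2037.5 − 9·25 = 1812.5; ÷10 gives c = 181.25 px.
Span of 6: 6·181.25 + 5·25 = 1087.5 + 125 = 1212.5 px.

1212.5 px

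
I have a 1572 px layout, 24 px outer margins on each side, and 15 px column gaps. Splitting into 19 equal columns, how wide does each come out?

66 px

Inside the margins: 1572 − 48 = 1524 px.
Subtracting 18 column gaps of 15 leaves 1254 for 19 columns, so c = 66 px.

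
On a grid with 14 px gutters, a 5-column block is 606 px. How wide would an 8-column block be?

978 px

606 − 4·14 = 550; ÷5 gives c = 110 px.
Span of 8: 8·110 + 7·14 = 880 + 98 = 978 px.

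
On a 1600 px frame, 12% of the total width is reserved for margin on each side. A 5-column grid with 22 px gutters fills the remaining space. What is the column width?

225.6 px

Margins: 12% × 1600 = 192 px each, so content = 1600 − 384 = 1216 px.
5c + 4·22 = 1216 → 5c = 1128 → c = 225.6 px.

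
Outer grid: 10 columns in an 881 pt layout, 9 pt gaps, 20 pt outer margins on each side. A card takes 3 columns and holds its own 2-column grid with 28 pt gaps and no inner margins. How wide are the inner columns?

Outer content = 881 − 2·20 = 841 pt.
10 columns + 9 gaps: 10c + 9·9 = 841.
10c = 841 − 81 = 760, so c = 76 pt.
Span of 3: 3·76 + 2·9 = 228 + 18 = 246 pt.
246 − 1·28 = 218; ÷2 gives d = 109 pt.

109 pt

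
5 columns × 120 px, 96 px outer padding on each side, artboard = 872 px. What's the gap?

Subtract both margins: 872 − 2·96 = 680 px.
Columns use 600 px, leaving 80 px across 4 gaps = 20 px each.

20 px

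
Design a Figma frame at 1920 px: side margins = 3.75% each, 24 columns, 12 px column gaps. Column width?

62.5 px

Margins: 3.75% × 1920 = 72 px each, so content = 1920 − 144 = 1776 px.
Subtracting 23 column gaps of 12 leaves 1500 for 24 columns, so c = 62.5 px.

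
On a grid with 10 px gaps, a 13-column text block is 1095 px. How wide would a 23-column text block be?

1945 px

13c + 12·10 = 1095 → 13c = 975 → c = 75 px.
Span of 23: 23·75 + 22·10 = 1725 + 220 = 1945 px.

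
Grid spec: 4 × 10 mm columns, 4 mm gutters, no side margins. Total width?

Container = 4·10 + 3·4 = 40 + 12 = 52 mm.

52 mm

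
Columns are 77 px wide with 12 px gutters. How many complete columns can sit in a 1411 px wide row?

15 columns: 15·77 + 14·12 = 1323 px ≤ 1411.
16 columns: 1412 px > 1411. So 15.

15 columns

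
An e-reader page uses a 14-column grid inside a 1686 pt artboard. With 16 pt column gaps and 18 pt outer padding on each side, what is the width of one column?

Subtract both margins: 1686 − 2·18 = 1650 pt.
1650 − 13·16 = 1442; ÷14 gives c = 103 pt.

103 pt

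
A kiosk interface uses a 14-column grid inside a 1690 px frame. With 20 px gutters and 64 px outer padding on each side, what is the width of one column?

Subtract both margins: 1690 − 2·64 = 1562 px.
14 columns + 13 gutters: 14c + 13·20 = 1562.
14c = 1562 − 260 = 1302, so c = 93 px.

93 px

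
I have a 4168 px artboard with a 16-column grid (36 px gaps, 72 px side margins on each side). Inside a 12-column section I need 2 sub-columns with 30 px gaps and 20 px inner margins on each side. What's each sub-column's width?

1469.5 px

Outer content = 4168 − 2·72 = 4024 px.
Subtracting 15 gaps of 36 leaves 3484 for 16 columns, so c = 217.75 px.
Span of 12: 12·217.75 + 11·36 = 2613 + 396 = 3009 px.
Inner content = 3009 − 2·20 = 2969 px.
Subtracting 1 gap of 30 leaves 2939 for 2 columns, so d = 1469.5 px.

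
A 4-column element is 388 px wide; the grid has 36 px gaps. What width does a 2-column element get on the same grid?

Subtracting 3 gaps of 36 leaves 280 for 4 columns, so c = 70 px.
Span of 2: 2·70 + 1·36 = 140 + 36 = 176 px.

176 px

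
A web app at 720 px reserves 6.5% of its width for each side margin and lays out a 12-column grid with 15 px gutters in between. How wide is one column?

38.45 px

Margins: 6.5% × 720 = 46.8 px each, so content = 720 − 93.6 = 626.4 px.
12 columns + 11 gutters: 12c + 11·15 = 626.4.
12c = 626.4 − 165 = 461.4, so c = 38.45 px.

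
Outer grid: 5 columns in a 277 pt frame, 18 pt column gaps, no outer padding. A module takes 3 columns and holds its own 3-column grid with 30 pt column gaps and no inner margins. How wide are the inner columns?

33 pt

Subtracting 4 column gaps of 18 leaves 205 for 5 columns, so c = 41 pt.
3 columns plus 2 column gaps: 123 + 36 = 159 pt.
159 − 2·30 = 99; ÷3 gives d = 33 pt.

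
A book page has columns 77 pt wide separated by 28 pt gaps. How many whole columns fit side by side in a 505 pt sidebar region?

Each extra column adds 77 + 28 = 105 pt.
(505 + 28) / 105 = 5.08, so 5 columns fit.

5 columns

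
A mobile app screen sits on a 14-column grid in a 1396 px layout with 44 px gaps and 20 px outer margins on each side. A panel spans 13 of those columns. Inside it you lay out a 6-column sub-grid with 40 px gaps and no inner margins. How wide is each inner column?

176 px

Inside the margins: 1396 − 40 = 1356 px.
1356 − 13·44 = 784; ÷14 gives c = 56 px.
13-column span = 13·56 + 12·44 = 1256 px.
Subtracting 5 gaps of 40 leaves 1056 for 6 columns, so d = 176 px.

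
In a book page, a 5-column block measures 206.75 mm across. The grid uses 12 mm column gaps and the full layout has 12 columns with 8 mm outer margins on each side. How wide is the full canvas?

529 mm

Subtracting 4 column gaps of 12 leaves 158.75 for 5 columns, so c = 31.75 mm.
Canvas = 2·8 + 12·31.75 + 11·12 = 16 + 381 + 132 = 529 mm.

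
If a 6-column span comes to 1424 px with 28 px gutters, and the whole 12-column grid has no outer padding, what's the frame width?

2876 px

6c + 5·28 = 1424 → 6c = 1284 → c = 214 px.
Frame = 12·214 + 11·28 = 2568 + 308 = 2876 px.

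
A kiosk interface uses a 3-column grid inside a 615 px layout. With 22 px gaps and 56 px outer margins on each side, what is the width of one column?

Inside the margins: 615 − 112 = 503 px.
3c + 2·22 = 503 → 3c = 459 → c = 153 px.

153 px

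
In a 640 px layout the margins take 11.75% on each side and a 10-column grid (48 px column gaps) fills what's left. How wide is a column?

5.76 px

640 × (1 − 2·11.75%) = 640 × 76.5% = 489.6 px for the columns.
10c + 9·48 = 489.6 → 10c = 57.6 → c = 5.76 px.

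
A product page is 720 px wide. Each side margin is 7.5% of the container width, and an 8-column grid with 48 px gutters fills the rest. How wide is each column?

720 × (1 − 2·7.5%) = 720 × 85% = 612 px for the columns.
612 − 7·48 = 276; ÷8 gives c = 34.5 px.

34.5 px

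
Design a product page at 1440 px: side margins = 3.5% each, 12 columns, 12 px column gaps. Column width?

1440 × (1 − 2·3.5%) = 1440 × 93% = 1339.2 px for the columns.
12c + 11·12 = 1339.2 → 12c = 1207.2 → c = 100.6 px.

100.6 px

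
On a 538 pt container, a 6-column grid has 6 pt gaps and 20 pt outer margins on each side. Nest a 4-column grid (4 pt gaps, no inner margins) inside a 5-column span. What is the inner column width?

Take off 40 pt of margins, leaving 498 pt.
Subtracting 5 gaps of 6 leaves 468 for 6 columns, so c = 78 pt.
Span of 5: 5·78 + 4·6 = 390 + 24 = 414 pt.
4 columns + 3 gaps: 4d + 3·4 = 414.
4d = 414 − 12 = 402, so d = 100.5 pt.

100.5 pt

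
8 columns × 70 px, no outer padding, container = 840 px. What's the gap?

40 px

Columns use 560 px, leaving 280 px across 7 gaps = 40 px each.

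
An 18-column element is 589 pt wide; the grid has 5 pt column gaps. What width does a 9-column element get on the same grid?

18c + 17·5 = 589 → 18c = 504 → c = 28 pt.
Span of 9: 9·28 + 8·5 = 252 + 40 = 292 pt.

292 pt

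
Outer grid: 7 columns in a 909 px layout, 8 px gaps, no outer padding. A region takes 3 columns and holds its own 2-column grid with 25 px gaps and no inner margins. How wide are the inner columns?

909 − 6·8 = 861; ÷7 gives c = 123 px.
3-column span = 3·123 + 2·8 = 385 px.
2d + 1·25 = 385 → 2d = 360 → d = 180 px.

180 px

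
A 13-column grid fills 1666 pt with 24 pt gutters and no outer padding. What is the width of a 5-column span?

1666 − 12·24 = 1378; ÷13 gives c = 106 pt.
Span of 5: 5·106 + 4·24 = 530 + 96 = 626 pt.

626 pt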